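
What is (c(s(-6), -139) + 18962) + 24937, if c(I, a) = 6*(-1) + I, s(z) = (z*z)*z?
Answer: 43677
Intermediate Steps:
s(z) = z³ (s(z) = z²*z = z³)
c(I, a) = -6 + I
(c(s(-6), -139) + 18962) + 24937 = ((-6 + (-6)³) + 18962) + 24937 = ((-6 - 216) + 18962) + 24937 = (-222 + 18962) + 24937 = 18740 + 24937 = 43677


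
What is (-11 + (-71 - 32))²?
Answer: 12996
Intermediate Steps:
(-11 + (-71 - 32))² = (-11 - 103)² = (-114)² = 12996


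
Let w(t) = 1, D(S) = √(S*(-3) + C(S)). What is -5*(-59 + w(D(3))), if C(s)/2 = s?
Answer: 290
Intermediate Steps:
C(s) = 2*s
D(S) = √(-S) (D(S) = √(S*(-3) + 2*S) = √(-3*S + 2*S) = √(-S))
-5*(-59 + w(D(3))) = -5*(-59 + 1) = -5*(-58) = 290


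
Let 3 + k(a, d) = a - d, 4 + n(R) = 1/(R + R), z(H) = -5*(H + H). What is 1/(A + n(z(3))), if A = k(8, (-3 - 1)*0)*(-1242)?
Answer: -60/372841 ≈ -0.00016093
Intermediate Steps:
z(H) = -10*H
n(R) = -4 + 1/(2*R) (n(R) = -4 + 1/(R + R) = -4 + 1/(2*R))
k(a, d) = -3 + a - d (k(a, d) = -3 + (a - d) = -3 + a - d)
A = -6210 (A = (-3 + 8 - (-3 - 1)*0)*(-1242) = (-3 + 8 - (-4)*0)*(-1242) = (-3 + 8 - 1*0)*(-1242) = (-3 + 8 + 0)*(-1242) = 5*(-1242) = -6210)
1/(A + n(z(3))) = 1/(-6210 + (-4 + 1/(2*((-10*3))))) = 1/(-6210 + (-4 + (½)/(-30))) = 1/(-6210 + (-4 + (½)*(-1/30))) = 1/(-6210 + (-4 - 1/60)) = 1/(-6210 - 241/60) = 1/(-372841/60) = -60/372841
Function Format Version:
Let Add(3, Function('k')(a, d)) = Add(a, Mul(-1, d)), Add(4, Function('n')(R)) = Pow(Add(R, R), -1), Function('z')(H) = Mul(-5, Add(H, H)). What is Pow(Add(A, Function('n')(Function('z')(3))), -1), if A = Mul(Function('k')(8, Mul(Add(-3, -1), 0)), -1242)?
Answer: Rational(-60, 372841) ≈ -0.00016093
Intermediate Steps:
Function('z')(H) = Mul(-10, H) (Function('z')(H) = Mul(-5, Mul(2, H)) = Mul(-10, H))
Function('n')(R) = Add(-4, Mul(Rational(1, 2), Pow(R, -1))) (Function('n')(R) = Add(-4, Pow(Add(R, R), -1)) = Add(-4, Pow(Mul(2, R), -1)) = Add(-4, Mul(Rational(1, 2), Pow(R, -1))))
Function('k')(a, d) = Add(-3, a, Mul(-1, d)) (Function('k')(a, d) = Add(-3, Add(a, Mul(-1, d))) = Add(-3, a, Mul(-1, d)))
A = -6210 (A = Mul(Add(-3, 8, Mul(-1, Mul(Add(-3, -1), 0))), -1242) = Mul(Add(-3, 8, Mul(-1, Mul(-4, 0))), -1242) = Mul(Add(-3, 8, Mul(-1, 0)), -1242) = Mul(Add(-3, 8, 0), -1242) = Mul(5, -1242) = -6210)
Pow(Add(A, Function('n')(Function('z')(3))), -1) = Pow(Add(-6210, Add(-4, Mul(Rational(1, 2), Pow(Mul(-10, 3), -1)))), -1) = Pow(Add(-6210, Add(-4, Mul(Rational(1, 2), Pow(-30, -1)))), -1) = Pow(Add(-6210, Add(-4, Mul(Rational(1, 2), Rational(-1, 30)))), -1) = Pow(Add(-6210, Add(-4, Rational(-1, 60))), -1) = Pow(Add(-6210, Rational(-241, 60)), -1) = Pow(Rational(-372841, 60), -1) = Rational(-60, 372841)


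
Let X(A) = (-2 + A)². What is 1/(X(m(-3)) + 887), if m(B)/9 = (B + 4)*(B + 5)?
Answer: 1/1143 ≈ 0.00087489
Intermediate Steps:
m(B) = 9*(4 + B)*(5 + B) (m(B) = 9*((B + 4)*(B + 5)) = 9*((4 + B)*(5 + B)) = 9*(4 + B)*(5 + B))
1/(X(m(-3)) + 887) = 1/((-2 + (180 + 9*(-3)² + 81*(-3)))² + 887) = 1/((-2 + (180 + 9*9 - 243))² + 887) = 1/((-2 + (180 + 81 - 243))² + 887) = 1/((-2 + 18)² + 887) = 1/(16² + 887) = 1/(256 + 887) = 1/1143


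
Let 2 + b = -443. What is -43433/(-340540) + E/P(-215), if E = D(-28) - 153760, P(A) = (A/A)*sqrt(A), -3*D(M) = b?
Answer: 43433/340540 + 92167*I*sqrt(215)/129 ≈ 0.12754 + 10476.0*I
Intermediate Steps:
b = -445 (b = -2 - 443 = -445)
D(M) = 445/3 (D(M) = -1/3*(-445) = 445/3)
P(A) = sqrt(A) (P(A) = 1*sqrt(A) = sqrt(A))
E = -460835/3 (E = 445/3 - 153760 = -460835/3 ≈ -1.5361e+5)
-43433/(-340540) + E/P(-215) = -43433/(-340540) - 460835*(-I*sqrt(215)/215)/3 = -43433*(-1/340540) - 460835*(-I*sqrt(215)/215)/3 = 43433/340540 - (-92167)*I*sqrt(215)/129 = 43433/340540 + 92167*I*sqrt(215)/129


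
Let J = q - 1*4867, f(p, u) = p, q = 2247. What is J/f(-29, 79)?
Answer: 2620/29 ≈ 90.345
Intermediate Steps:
J = -2620 (J = 2247 - 1*4867 = 2247 - 4867 = -2620)
J/f(-29, 79) = -2620/(-29) = -2620*(-1/29) = 2620/29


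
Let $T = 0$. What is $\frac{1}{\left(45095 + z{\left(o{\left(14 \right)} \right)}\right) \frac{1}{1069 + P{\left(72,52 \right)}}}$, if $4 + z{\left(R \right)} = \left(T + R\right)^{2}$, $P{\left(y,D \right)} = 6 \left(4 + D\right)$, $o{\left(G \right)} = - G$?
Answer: $\frac{1405}{45287} \approx 0.031024$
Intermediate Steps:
$P{\left(y,D \right)} = 24 + 6 D$
$z{\left(R \right)} = -4 + R^{2}$ ($z{\left(R \right)} = -4 + \left(0 + R\right)^{2} = -4 + R^{2}$)
$\frac{1}{\left(45095 + z{\left(o{\left(14 \right)} \right)}\right) \frac{1}{1069 + P{\left(72,52 \right)}}} = \frac{1}{\left(45095 - \left(4 - \left(\left(-1\right) 14\right)^{2}\right)\right) \frac{1}{1069 + \left(24 + 6 \cdot 52\right)}} = \frac{1}{\left(45095 - \left(4 - \left(-14\right)^{2}\right)\right) \frac{1}{1069 + \left(24 + 312\right)}} = \frac{1}{\left(45095 + \left(-4 + 196\right)\right) \frac{1}{1069 + 336}} = \frac{1}{\left(45095 + 192\right) \frac{1}{1405}} = \frac{1}{45287 \cdot \frac{1}{1405}} = \frac{1}{\frac{45287}{1405}} = \frac{1405}{45287}$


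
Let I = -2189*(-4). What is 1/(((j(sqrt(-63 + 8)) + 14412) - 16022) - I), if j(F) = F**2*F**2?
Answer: -1/7341 ≈ -0.00013622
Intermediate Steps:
I = 8756
j(F) = F**4
1/(((j(sqrt(-63 + 8)) + 14412) - 16022) - I) = 1/((((sqrt(-63 + 8))**4 + 14412) - 16022) - 1*8756) = 1/((((sqrt(-55))**4 + 14412) - 16022) - 8756) = 1/((((I*sqrt(55))**4 + 14412) - 16022) - 8756) = 1/(((3025 + 14412) - 16022) - 8756) = 1/((17437 - 16022) - 8756) = 1/(1415 - 8756) = 1/(-7341) = -1/7341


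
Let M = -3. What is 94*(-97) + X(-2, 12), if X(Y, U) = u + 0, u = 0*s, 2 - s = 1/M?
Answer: -9118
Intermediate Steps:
s = 7/3 (s = 2 - 1/(-3) = 2 - 1*(-⅓) = 2 + ⅓ = 7/3 ≈ 2.3333)
u = 0 (u = 0*(7/3) = 0)
X(Y, U) = 0 (X(Y, U) = 0 + 0 = 0)
94*(-97) + X(-2, 12) = 94*(-97) + 0 = -9118 + 0 = -9118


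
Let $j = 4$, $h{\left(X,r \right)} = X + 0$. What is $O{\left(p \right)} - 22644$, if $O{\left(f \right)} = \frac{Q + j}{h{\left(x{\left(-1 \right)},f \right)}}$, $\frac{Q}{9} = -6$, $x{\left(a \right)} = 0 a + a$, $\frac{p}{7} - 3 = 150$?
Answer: $-22594$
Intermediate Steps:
$p = 1071$ ($p = 21 + 7 \cdot 150 = 21 + 1050 = 1071$)
$x{\left(a \right)} = a$ ($x{\left(a \right)} = 0 + a = a$)
$h{\left(X,r \right)} = X$
$Q = -54$ ($Q = 9 \left(-6\right) = -54$)
$O{\left(f \right)} = 50$ ($O{\left(f \right)} = \frac{-54 + 4}{-1} = \left(-1\right) \left(-50\right) = 50$)
$O{\left(p \right)} - 22644 = 50 - 22644 = -22594$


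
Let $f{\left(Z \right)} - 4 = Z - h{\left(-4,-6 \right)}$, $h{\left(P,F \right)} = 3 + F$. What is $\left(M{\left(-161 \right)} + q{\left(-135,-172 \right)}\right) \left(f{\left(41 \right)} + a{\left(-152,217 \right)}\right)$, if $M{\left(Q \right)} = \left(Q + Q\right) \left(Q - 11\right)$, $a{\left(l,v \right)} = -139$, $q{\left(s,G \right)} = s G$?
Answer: $-7152964$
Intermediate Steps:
$q{\left(s,G \right)} = G s$
$f{\left(Z \right)} = 7 + Z$ ($f{\left(Z \right)} = 4 + \left(Z - \left(3 - 6\right)\right) = 4 + \left(Z - -3\right) = 4 + \left(Z + 3\right) = 4 + \left(3 + Z\right) = 7 + Z$)
$M{\left(Q \right)} = 2 Q \left(-11 + Q\right)$
$\left(M{\left(-161 \right)} + q{\left(-135,-172 \right)}\right) \left(f{\left(41 \right)} + a{\left(-152,217 \right)}\right) = \left(2 \left(-161\right) \left(-11 - 161\right) - -23220\right) \left(\left(7 + 41\right) - 139\right) = \left(2 \left(-161\right) \left(-172\right) + 23220\right) \left(48 - 139\right) = \left(55384 + 23220\right) \left(-91\right) = 78604 \left(-91\right) = -7152964$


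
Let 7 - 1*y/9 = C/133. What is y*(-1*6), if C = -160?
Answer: -58914/133 ≈ -442.96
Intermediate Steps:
y = 9819/133 (y = 63 - (-1440)/133 = 63 - 9*(-160/133) = 63 + 1440/133 = 9819/133 ≈ 73.827)
y*(-1*6) = 9819*(-1*6)/133 = (9819/133)*(-6) = -58914/133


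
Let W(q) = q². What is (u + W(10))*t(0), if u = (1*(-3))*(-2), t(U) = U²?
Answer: 0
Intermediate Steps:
u = 6 (u = -3*(-2) = 6)
(u + W(10))*t(0) = (6 + 10²)*0² = (6 + 100)*0 = 106*0 = 0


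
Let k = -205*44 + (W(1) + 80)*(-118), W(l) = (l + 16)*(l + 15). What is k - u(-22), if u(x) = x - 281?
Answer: -50253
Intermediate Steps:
u(x) = -281 + x
W(l) = (15 + l)*(16 + l) (W(l) = (16 + l)*(15 + l) = (15 + l)*(16 + l))
k = -50556 (k = -205*44 + ((240 + 1² + 31*1) + 80)*(-118) = -9020 + ((240 + 1 + 31) + 80)*(-118) = -9020 + (272 + 80)*(-118) = -9020 + 352*(-118) = -9020 - 41536 = -50556)
k - u(-22) = -50556 - (-281 - 22) = -50556 - 1*(-303) = -50556 + 303 = -50253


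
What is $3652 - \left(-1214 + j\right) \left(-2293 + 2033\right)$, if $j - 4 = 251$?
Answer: $-245688$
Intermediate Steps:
$j = 255$ ($j = 4 + 251 = 255$)
$3652 - \left(-1214 + j\right) \left(-2293 + 2033\right) = 3652 - \left(-1214 + 255\right) \left(-2293 + 2033\right) = 3652 - \left(-959\right) \left(-260\right) = 3652 - 249340 = -245688$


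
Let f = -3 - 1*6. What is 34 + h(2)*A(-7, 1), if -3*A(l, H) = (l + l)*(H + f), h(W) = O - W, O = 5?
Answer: -78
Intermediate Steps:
f = -9 (f = -3 - 6 = -9)
h(W) = 5 - W
A(l, H) = -2*l*(-9 + H)/3 (A(l, H) = -(l + l)*(H - 9)/3 = -2*l*(-9 + H)/3)
34 + h(2)*A(-7, 1) = 34 + (5 - 1*2)*((2/3)*(-7)*(9 - 1*1)) = 34 + (5 - 2)*((2/3)*(-7)*(9 - 1)) = 34 + 3*((2/3)*(-7)*8) = 34 + 3*(-112/3) = 34 - 112 = -78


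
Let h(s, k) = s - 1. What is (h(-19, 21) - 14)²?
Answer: 1156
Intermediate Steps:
h(s, k) = -1 + s
(h(-19, 21) - 14)² = ((-1 - 19) - 14)² = (-20 - 14)² = (-34)² = 1156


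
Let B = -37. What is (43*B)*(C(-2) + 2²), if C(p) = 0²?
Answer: -6364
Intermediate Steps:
C(p) = 0
(43*B)*(C(-2) + 2²) = (43*(-37))*(0 + 2²) = -1591*(0 + 4) = -1591*4 = -6364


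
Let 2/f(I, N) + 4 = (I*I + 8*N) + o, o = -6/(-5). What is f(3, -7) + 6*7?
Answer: 10448/249 ≈ 41.960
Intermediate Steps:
o = 6/5 (o = -6*(-⅕) = 6/5 ≈ 1.2000)
f(I, N) = 2/(-14/5 + I² + 8*N) (f(I, N) = 2/(-4 + ((I*I + 8*N) + 6/5)) = 2/(-4 + ((I² + 8*N) + 6/5)) = 2/(-4 + (6/5 + I² + 8*N)) = 2/(-14/5 + I² + 8*N))
f(3, -7) + 6*7 = 10/(-14 + 5*3² + 40*(-7)) + 6*7 = 10/(-14 + 5*9 - 280) + 42 = 10/(-14 + 45 - 280) + 42 = 10/(-249) + 42 = 10*(-1/249) + 42 = -10/249 + 42 = 10448/249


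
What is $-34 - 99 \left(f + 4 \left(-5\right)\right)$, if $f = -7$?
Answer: $2639$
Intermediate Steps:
$-34 - 99 \left(f + 4 \left(-5\right)\right) = -34 - 99 \left(-7 + 4 \left(-5\right)\right) = -34 - 99 \left(-7 - 20\right) = -34 - -2673 = -34 + 2673 = 2639$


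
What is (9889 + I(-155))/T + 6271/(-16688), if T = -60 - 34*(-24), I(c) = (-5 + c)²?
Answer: 20982127/450576 ≈ 46.567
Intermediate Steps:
T = 756 (T = -60 + 816 = 756)
(9889 + I(-155))/T + 6271/(-16688) = (9889 + (-5 - 155)²)/756 + 6271/(-16688) = (9889 + (-160)²)*(1/756) + 6271*(-1/16688) = (9889 + 25600)*(1/756) - 6271/16688 = 35489*(1/756) - 6271/16688 = 35489/756 - 6271/16688 = 20982127/450576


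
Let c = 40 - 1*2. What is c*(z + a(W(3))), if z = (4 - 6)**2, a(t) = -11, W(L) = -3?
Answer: -266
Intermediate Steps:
c = 38 (c = 40 - 2 = 38)
z = 4 (z = (-2)**2 = 4)
c*(z + a(W(3))) = 38*(4 - 11) = 38*(-7) = -266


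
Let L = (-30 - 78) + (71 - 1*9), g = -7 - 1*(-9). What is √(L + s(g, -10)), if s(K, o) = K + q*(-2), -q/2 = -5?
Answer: 8*I ≈ 8.0*I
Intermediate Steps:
q = 10 (q = -2*(-5) = 10)
g = 2 (g = -7 + 9 = 2)
s(K, o) = -20 + K (s(K, o) = K + 10*(-2) = K - 20 = -20 + K)
L = -46 (L = -108 + (71 - 9) = -108 + 62 = -46)
√(L + s(g, -10)) = √(-46 + (-20 + 2)) = √(-46 - 18) = √(-64) = 8*I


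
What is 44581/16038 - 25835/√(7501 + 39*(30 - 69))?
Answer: 44581/16038 - 5167*√1495/598 ≈ -331.31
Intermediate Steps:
44581/16038 - 25835/√(7501 + 39*(30 - 69)) = 44581*(1/16038) - 25835/√(7501 + 39*(-39)) = 44581/16038 - 25835/√(7501 - 1521) = 44581/16038 - 25835*√1495/2990 = 44581/16038 - 5167*√1495/598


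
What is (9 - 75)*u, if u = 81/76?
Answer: -2673/38 ≈ -70.342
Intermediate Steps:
u = 81/76 (u = 81*(1/76) = 81/76 ≈ 1.0658)
(9 - 75)*u = (9 - 75)*(81/76) = -66*81/76 = -2673/38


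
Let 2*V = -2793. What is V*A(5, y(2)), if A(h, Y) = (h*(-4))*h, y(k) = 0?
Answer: 139650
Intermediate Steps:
A(h, Y) = -4*h² (A(h, Y) = (-4*h)*h = -4*h²)
V = -2793/2 (V = (½)*(-2793) = -2793/2 ≈ -1396.5)
V*A(5, y(2)) = -(-5586)*5² = -(-5586)*25 = -2793/2*(-100) = 139650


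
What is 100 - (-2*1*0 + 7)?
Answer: 93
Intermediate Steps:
100 - (-2*1*0 + 7) = 100 - (-2*0 + 7) = 100 - (0 + 7) = 100 - 1*7 = 100 - 7 = 93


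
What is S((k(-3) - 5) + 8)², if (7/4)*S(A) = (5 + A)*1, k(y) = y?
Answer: 400/49 ≈ 8.1633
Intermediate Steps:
S(A) = 20/7 + 4*A/7 (S(A) = 4*((5 + A)*1)/7 = 4*(5 + A)/7 = 20/7 + 4*A/7)
S((k(-3) - 5) + 8)² = (20/7 + 4*((-3 - 5) + 8)/7)² = (20/7 + 4*(-8 + 8)/7)² = (20/7 + (4/7)*0)² = (20/7 + 0)² = (20/7)² = 400/49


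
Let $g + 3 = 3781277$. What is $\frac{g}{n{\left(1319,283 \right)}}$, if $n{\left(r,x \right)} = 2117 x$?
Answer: $\frac{3781274}{599111} \approx 6.3115$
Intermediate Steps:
$g = 3781274$ ($g = -3 + 3781277 = 3781274$)
$\frac{g}{n{\left(1319,283 \right)}} = \frac{3781274}{2117 \cdot 283} = \frac{3781274}{599111}$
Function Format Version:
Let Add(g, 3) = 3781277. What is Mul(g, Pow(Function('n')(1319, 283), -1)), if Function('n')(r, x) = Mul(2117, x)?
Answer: Rational(3781274, 599111) ≈ 6.3115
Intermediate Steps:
g = 3781274 (g = Add(-3, 3781277) = 3781274)
Mul(g, Pow(Function('n')(1319, 283), -1)) = Mul(3781274, Pow(Mul(2117, 283), -1)) = Mul(3781274, Pow(599111, -1)) = Mul(3781274, Rational(1, 599111)) = Rational(3781274, 599111)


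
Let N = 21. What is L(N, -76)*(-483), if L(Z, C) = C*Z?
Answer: 770868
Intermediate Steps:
L(N, -76)*(-483) = -76*21*(-483) = -1596*(-483) = 770868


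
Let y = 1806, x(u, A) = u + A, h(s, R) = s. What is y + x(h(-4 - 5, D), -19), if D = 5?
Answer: 1778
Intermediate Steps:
x(u, A) = A + u
y + x(h(-4 - 5, D), -19) = 1806 + (-19 + (-4 - 5)) = 1806 + (-19 - 9) = 1806 - 28 = 1778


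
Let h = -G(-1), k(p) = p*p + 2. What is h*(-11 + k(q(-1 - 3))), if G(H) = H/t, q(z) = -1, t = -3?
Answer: 8/3 ≈ 2.6667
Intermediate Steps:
k(p) = 2 + p² (k(p) = p² + 2 = 2 + p²)
G(H) = -H/3 (G(H) = H/(-3) = H*(-⅓) = -H/3)
h = -⅓ (h = -(-1)*(-1)/3 = -1*⅓ = -⅓ ≈ -0.33333)
h*(-11 + k(q(-1 - 3))) = -(-11 + (2 + (-1)²))/3 = -(-11 + (2 + 1))/3 = -(-11 + 3)/3 = -⅓*(-8) = 8/3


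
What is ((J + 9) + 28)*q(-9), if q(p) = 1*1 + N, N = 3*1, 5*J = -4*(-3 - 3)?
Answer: 836/5 ≈ 167.20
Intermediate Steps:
J = 24/5 (J = (-4*(-3 - 3))/5 = (-4*(-6))/5 = (⅕)*24 = 24/5 ≈ 4.8000)
N = 3
q(p) = 4 (q(p) = 1*1 + 3 = 1 + 3 = 4)
((J + 9) + 28)*q(-9) = ((24/5 + 9) + 28)*4 = (69/5 + 28)*4 = (209/5)*4 = 836/5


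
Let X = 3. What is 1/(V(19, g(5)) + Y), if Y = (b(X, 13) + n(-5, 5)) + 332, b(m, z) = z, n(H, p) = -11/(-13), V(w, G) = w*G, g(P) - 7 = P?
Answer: 13/7460 ≈ 0.0017426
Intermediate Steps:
g(P) = 7 + P
V(w, G) = G*w
n(H, p) = 11/13 (n(H, p) = -11*(-1/13) = 11/13)
Y = 4496/13 (Y = (13 + 11/13) + 332 = 180/13 + 332 = 4496/13 ≈ 345.85)
1/(V(19, g(5)) + Y) = 1/((7 + 5)*19 + 4496/13) = 1/(12*19 + 4496/13) = 1/(228 + 4496/13) = 1/(7460/13) = 13/7460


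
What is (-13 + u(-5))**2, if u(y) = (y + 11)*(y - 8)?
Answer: 8281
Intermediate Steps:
u(y) = (-8 + y)*(11 + y) (u(y) = (11 + y)*(-8 + y) = (-8 + y)*(11 + y))
(-13 + u(-5))**2 = (-13 + (-88 + (-5)**2 + 3*(-5)))**2 = (-13 + (-88 + 25 - 15))**2 = (-13 - 78)**2 = (-91)**2 = 8281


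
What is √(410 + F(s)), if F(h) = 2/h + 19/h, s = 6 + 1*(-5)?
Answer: √431 ≈ 20.761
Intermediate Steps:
s = 1 (s = 6 - 5 = 1)
F(h) = 21/h
√(410 + F(s)) = √(410 + 21/1) = √(410 + 21*1) = √(410 + 21) = √431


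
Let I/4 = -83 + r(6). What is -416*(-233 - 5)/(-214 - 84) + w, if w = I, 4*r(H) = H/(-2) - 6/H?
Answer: -99568/149 ≈ -668.24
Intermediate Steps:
r(H) = -3/(2*H) - H/8 (r(H) = (H/(-2) - 6/H)/4 = (H*(-½) - 6/H)/4 = (-H/2 - 6/H)/4 = (-6/H - H/2)/4 = -3/(2*H) - H/8)
I = -336 (I = 4*(-83 + (⅛)*(-12 - 1*6²)/6) = 4*(-83 + (⅛)*(⅙)*(-12 - 1*36)) = 4*(-83 + (⅛)*(⅙)*(-12 - 36)) = 4*(-83 + (⅛)*(⅙)*(-48)) = 4*(-83 - 1) = 4*(-84) = -336)
w = -336
-416*(-233 - 5)/(-214 - 84) + w = -416*(-233 - 5)/(-214 - 84) - 336 = -(-99008)/(-298) - 336 = -(-99008)*(-1)/298 - 336 = -416*119/149 - 336 = -49504/149 - 336 = -99568/149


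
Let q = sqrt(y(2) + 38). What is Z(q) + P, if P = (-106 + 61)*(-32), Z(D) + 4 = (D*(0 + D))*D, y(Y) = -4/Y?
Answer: 1652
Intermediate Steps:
q = 6 (q = sqrt(-4/2 + 38) = sqrt(-4*1/2 + 38) = sqrt(-2 + 38) = sqrt(36) = 6)
Z(D) = -4 + D**3 (Z(D) = -4 + (D*(0 + D))*D = -4 + (D*D)*D = -4 + D**2*D = -4 + D**3)
P = 1440 (P = -45*(-32) = 1440)
Z(q) + P = (-4 + 6**3) + 1440 = (-4 + 216) + 1440 = 212 + 1440 = 1652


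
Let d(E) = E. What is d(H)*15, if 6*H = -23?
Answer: -115/2 ≈ -57.500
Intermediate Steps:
H = -23/6 (H = (⅙)*(-23) = -23/6 ≈ -3.8333)
d(H)*15 = -23/6*15 = -115/2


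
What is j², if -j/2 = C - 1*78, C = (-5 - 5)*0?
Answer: 24336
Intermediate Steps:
C = 0 (C = -10*0 = 0)
j = 156 (j = -2*(0 - 1*78) = -2*(0 - 78) = -2*(-78) = 156)
j² = 156² = 24336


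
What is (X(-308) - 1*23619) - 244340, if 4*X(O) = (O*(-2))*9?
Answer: -266573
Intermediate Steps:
X(O) = -9*O/2 (X(O) = ((O*(-2))*9)/4 = (-2*O*9)/4 = (-18*O)/4 = -9*O/2)
(X(-308) - 1*23619) - 244340 = (-9/2*(-308) - 1*23619) - 244340 = (1386 - 23619) - 244340 = -22233 - 244340 = -266573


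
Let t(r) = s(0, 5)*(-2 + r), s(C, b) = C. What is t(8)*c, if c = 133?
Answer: 0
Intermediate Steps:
t(r) = 0 (t(r) = 0*(-2 + r) = 0)
t(8)*c = 0*133 = 0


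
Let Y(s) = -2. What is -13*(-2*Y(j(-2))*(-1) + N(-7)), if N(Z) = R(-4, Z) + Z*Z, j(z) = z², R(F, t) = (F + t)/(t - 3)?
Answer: -5993/10 ≈ -599.30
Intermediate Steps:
R(F, t) = (F + t)/(-3 + t)
N(Z) = Z² + (-4 + Z)/(-3 + Z) (N(Z) = (-4 + Z)/(-3 + Z) + Z*Z = (-4 + Z)/(-3 + Z) + Z² = Z² + (-4 + Z)/(-3 + Z))
-13*(-2*Y(j(-2))*(-1) + N(-7)) = -13*(-2*(-2)*(-1) + (-4 - 7 + (-7)²*(-3 - 7))/(-3 - 7)) = -13*(4*(-1) + (-4 - 7 + 49*(-10))/(-10)) = -13*(-4 - (-4 - 7 - 490)/10) = -13*(-4 - ⅒*(-501)) = -13*(-4 + 501/10) = -13*461/10 = -5993/10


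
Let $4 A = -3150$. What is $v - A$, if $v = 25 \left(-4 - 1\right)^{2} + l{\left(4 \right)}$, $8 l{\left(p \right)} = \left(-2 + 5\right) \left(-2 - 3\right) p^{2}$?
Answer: $\frac{2765}{2} \approx 1382.5$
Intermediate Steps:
$l{\left(p \right)} = - \frac{15 p^{2}}{8}$ ($l{\left(p \right)} = \frac{\left(-2 + 5\right) \left(-2 - 3\right) p^{2}}{8} = \frac{3 \left(-5\right) p^{2}}{8} = \frac{\left(-15\right) p^{2}}{8} = - \frac{15 p^{2}}{8}$)
$A = - \frac{1575}{2}$ ($A = \frac{1}{4} \left(-3150\right) = - \frac{1575}{2} \approx -787.5$)
$v = 595$ ($v = 25 \left(-4 - 1\right)^{2} - \frac{15 \cdot 4^{2}}{8} = 25 \left(-5\right)^{2} - 30 = 25 \cdot 25 - 30 = 625 - 30 = 595$)
$v - A = 595 - - \frac{1575}{2} = 595 + \frac{1575}{2} = \frac{2765}{2}$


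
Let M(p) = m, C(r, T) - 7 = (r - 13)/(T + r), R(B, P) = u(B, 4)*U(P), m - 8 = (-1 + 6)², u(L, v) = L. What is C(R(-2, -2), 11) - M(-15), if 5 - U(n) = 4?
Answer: -83/3 ≈ -27.667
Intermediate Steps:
U(n) = 1 (U(n) = 5 - 1*4 = 5 - 4 = 1)
m = 33 (m = 8 + (-1 + 6)² = 8 + 5² = 8 + 25 = 33)
R(B, P) = B (R(B, P) = B*1 = B)
C(r, T) = 7 + (-13 + r)/(T + r) (C(r, T) = 7 + (r - 13)/(T + r) = 7 + (-13 + r)/(T + r))
M(p) = 33
C(R(-2, -2), 11) - M(-15) = (-13 + 7*11 + 8*(-2))/(11 - 2) - 1*33 = (-13 + 77 - 16)/9 - 33 = (⅑)*48 - 33 = 16/3 - 33 = -83/3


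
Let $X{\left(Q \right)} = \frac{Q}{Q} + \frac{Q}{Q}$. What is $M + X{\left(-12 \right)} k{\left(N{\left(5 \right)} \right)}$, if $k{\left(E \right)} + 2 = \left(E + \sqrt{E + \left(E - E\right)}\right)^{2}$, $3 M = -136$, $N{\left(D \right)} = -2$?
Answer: $- \frac{136}{3} - 8 i \sqrt{2} \approx -45.333 - 11.314 i$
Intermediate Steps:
$M = - \frac{136}{3}$ ($M = \frac{1}{3} \left(-136\right) = - \frac{136}{3} \approx -45.333$)
$X{\left(Q \right)} = 2$ ($X{\left(Q \right)} = 1 + 1 = 2$)
$k{\left(E \right)} = -2 + \left(E + \sqrt{E}\right)^{2}$ ($k{\left(E \right)} = -2 + \left(E + \sqrt{E + \left(E - E\right)}\right)^{2} = -2 + \left(E + \sqrt{E + 0}\right)^{2} = -2 + \left(E + \sqrt{E}\right)^{2}$)
$M + X{\left(-12 \right)} k{\left(N{\left(5 \right)} \right)} = - \frac{136}{3} + 2 \left(-2 + \left(-2 + \sqrt{-2}\right)^{2}\right) = - \frac{136}{3} + 2 \left(-2 + \left(-2 + i \sqrt{2}\right)^{2}\right) = - \frac{136}{3} - \left(4 - 2 \left(-2 + i \sqrt{2}\right)^{2}\right) = - \frac{148}{3} + 2 \left(-2 + i \sqrt{2}\right)^{2}$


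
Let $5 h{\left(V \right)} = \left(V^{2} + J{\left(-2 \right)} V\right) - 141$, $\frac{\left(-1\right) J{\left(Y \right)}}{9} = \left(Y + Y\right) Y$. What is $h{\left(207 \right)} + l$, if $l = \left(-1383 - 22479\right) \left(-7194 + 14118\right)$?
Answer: $- \frac{826074636}{5} \approx -1.6521 \cdot 10^{8}$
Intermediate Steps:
$J{\left(Y \right)} = - 18 Y^{2}$ ($J{\left(Y \right)} = - 9 \left(Y + Y\right) Y = - 9 \cdot 2 Y Y = - 9 \cdot 2 Y^{2} = - 18 Y^{2}$)
$h{\left(V \right)} = - \frac{141}{5} - \frac{72 V}{5} + \frac{V^{2}}{5}$ ($h{\left(V \right)} = \frac{\left(V^{2} + - 18 \left(-2\right)^{2} V\right) - 141}{5} = \frac{\left(V^{2} + \left(-18\right) 4 V\right) - 141}{5} = \frac{\left(V^{2} - 72 V\right) - 141}{5} = \frac{-141 + V^{2} - 72 V}{5} = - \frac{141}{5} - \frac{72 V}{5} + \frac{V^{2}}{5}$)
$l = -165220488$ ($l = \left(-23862\right) 6924 = -165220488$)
$h{\left(207 \right)} + l = \left(- \frac{141}{5} - \frac{14904}{5} + \frac{207^{2}}{5}\right) - 165220488 = \left(- \frac{141}{5} - \frac{14904}{5} + \frac{1}{5} \cdot 42849\right) - 165220488 = \left(- \frac{141}{5} - \frac{14904}{5} + \frac{42849}{5}\right) - 165220488 = \frac{27804}{5} - 165220488 = - \frac{826074636}{5}$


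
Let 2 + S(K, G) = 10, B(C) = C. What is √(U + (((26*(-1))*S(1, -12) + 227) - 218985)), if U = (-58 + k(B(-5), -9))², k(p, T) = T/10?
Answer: I*√21549679/10 ≈ 464.22*I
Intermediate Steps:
S(K, G) = 8 (S(K, G) = -2 + 10 = 8)
k(p, T) = T/10 (k(p, T) = T*(⅒) = T/10)
U = 346921/100 (U = (-58 + (⅒)*(-9))² = (-58 - 9/10)² = (-589/10)² = 346921/100 ≈ 3469.2)
√(U + (((26*(-1))*S(1, -12) + 227) - 218985)) = √(346921/100 + (((26*(-1))*8 + 227) - 218985)) = √(346921/100 + ((-26*8 + 227) - 218985)) = √(346921/100 + ((-208 + 227) - 218985)) = √(346921/100 + (19 - 218985)) = √(346921/100 - 218966) = √(-21549679/100) = I*√21549679/10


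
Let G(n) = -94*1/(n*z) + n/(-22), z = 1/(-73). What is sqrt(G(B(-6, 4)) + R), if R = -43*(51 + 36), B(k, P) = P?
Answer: I*sqrt(980430)/22 ≈ 45.008*I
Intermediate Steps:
z = -1/73 ≈ -0.013699
G(n) = 6862/n - n/22 (G(n) = -94*(-73/n) + n/(-22) = -(-6862)/n + n*(-1/22) = 6862/n - n/22)
R = -3741 (R = -43*87 = -3741)
sqrt(G(B(-6, 4)) + R) = sqrt((6862/4 - 1/22*4) - 3741) = sqrt((6862*(1/4) - 2/11) - 3741) = sqrt((3431/2 - 2/11) - 3741) = sqrt(37737/22 - 3741) = sqrt(-44565/22) = I*sqrt(980430)/22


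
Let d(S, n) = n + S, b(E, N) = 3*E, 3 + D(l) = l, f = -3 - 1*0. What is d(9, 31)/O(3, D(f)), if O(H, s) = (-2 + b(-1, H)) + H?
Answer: -20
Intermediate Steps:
f = -3 (f = -3 + 0 = -3)
D(l) = -3 + l
d(S, n) = S + n
O(H, s) = -5 + H (O(H, s) = (-2 + 3*(-1)) + H = (-2 - 3) + H = -5 + H)
d(9, 31)/O(3, D(f)) = (9 + 31)/(-5 + 3) = 40/(-2) = 40*(-½) = -20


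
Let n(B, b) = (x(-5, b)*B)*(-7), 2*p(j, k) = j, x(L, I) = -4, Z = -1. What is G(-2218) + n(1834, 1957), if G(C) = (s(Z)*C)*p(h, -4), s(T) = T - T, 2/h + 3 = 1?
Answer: 51352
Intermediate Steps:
h = -1 (h = 2/(-3 + 1) = 2/(-2) = 2*(-1/2) = -1)
s(T) = 0
p(j, k) = j/2
n(B, b) = 28*B (n(B, b) = -4*B*(-7) = 28*B)
G(C) = 0 (G(C) = (0*C)*((1/2)*(-1)) = 0*(-1/2) = 0)
G(-2218) + n(1834, 1957) = 0 + 28*1834 = 0 + 51352 = 51352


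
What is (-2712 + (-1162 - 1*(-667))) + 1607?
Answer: -1600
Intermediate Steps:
(-2712 + (-1162 - 1*(-667))) + 1607 = (-2712 + (-1162 + 667)) + 1607 = (-2712 - 495) + 1607 = -3207 + 1607 = -1600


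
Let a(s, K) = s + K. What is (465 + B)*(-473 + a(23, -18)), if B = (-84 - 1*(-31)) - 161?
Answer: -117468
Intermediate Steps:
a(s, K) = K + s
B = -214 (B = (-84 + 31) - 161 = -53 - 161 = -214)
(465 + B)*(-473 + a(23, -18)) = (465 - 214)*(-473 + (-18 + 23)) = 251*(-473 + 5) = 251*(-468) = -117468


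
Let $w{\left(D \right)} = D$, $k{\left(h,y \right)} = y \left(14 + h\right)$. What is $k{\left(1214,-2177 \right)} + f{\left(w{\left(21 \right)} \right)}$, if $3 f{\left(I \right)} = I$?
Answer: $-2673349$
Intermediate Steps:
$f{\left(I \right)} = \frac{I}{3}$
$k{\left(1214,-2177 \right)} + f{\left(w{\left(21 \right)} \right)} = - 2177 \left(14 + 1214\right) + \frac{1}{3} \cdot 21 = \left(-2177\right) 1228 + 7 = -2673356 + 7 = -2673349$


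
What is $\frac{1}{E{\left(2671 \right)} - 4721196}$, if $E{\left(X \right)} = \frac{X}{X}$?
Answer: $- \frac{1}{4721195} \approx -2.1181 \cdot 10^{-7}$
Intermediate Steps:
$E{\left(X \right)} = 1$
$\frac{1}{E{\left(2671 \right)} - 4721196} = \frac{1}{1 - 4721196} = \frac{1}{-4721195} = - \frac{1}{4721195}$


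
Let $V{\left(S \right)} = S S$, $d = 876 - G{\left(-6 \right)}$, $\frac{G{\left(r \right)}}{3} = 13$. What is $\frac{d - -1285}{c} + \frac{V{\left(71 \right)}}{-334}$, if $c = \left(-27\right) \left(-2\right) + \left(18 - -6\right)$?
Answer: $\frac{157775}{13026} \approx 12.112$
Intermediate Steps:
$G{\left(r \right)} = 39$ ($G{\left(r \right)} = 3 \cdot 13 = 39$)
$d = 837$ ($d = 876 - 39 = 837$)
$V{\left(S \right)} = S^{2}$
$c = 78$ ($c = 54 + \left(18 + 6\right) = 54 + 24 = 78$)
$\frac{d - -1285}{c} + \frac{V{\left(71 \right)}}{-334} = \frac{837 - -1285}{78} + \frac{71^{2}}{-334} = \left(837 + 1285\right) \frac{1}{78} + 5041 \left(- \frac{1}{334}\right) = 2122 \cdot \frac{1}{78} - \frac{5041}{334} = \frac{1061}{39} - \frac{5041}{334} = \frac{157775}{13026}$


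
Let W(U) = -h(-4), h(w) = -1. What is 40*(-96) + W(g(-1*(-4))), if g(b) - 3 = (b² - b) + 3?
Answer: -3839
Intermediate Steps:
g(b) = 6 + b² - b (g(b) = 3 + ((b² - b) + 3) = 3 + (3 + b² - b) = 6 + b² - b)
W(U) = 1 (W(U) = -1*(-1) = 1)
40*(-96) + W(g(-1*(-4))) = 40*(-96) + 1 = -3840 + 1 = -3839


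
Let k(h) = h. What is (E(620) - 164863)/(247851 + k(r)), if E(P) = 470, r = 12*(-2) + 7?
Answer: -164393/247834 ≈ -0.66332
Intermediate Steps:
r = -17 (r = -24 + 7 = -17)
(E(620) - 164863)/(247851 + k(r)) = (470 - 164863)/(247851 - 17) = -164393/247834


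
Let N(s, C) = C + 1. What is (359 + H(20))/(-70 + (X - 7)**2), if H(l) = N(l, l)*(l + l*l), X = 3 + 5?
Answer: -9179/69 ≈ -133.03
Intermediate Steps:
N(s, C) = 1 + C
X = 8
H(l) = (1 + l)*(l + l**2) (H(l) = (1 + l)*(l + l*l) = (1 + l)*(l + l**2))
(359 + H(20))/(-70 + (X - 7)**2) = (359 + 20*(1 + 20)**2)/(-70 + (8 - 7)**2) = (359 + 20*21**2)/(-70 + 1**2) = (359 + 20*441)/(-70 + 1) = (359 + 8820)/(-69) = 9179*(-1/69) = -9179/69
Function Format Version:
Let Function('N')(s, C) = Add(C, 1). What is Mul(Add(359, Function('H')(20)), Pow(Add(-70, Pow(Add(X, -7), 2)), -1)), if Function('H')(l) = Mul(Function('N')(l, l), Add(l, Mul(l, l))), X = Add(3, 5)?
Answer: Rational(-9179, 69) ≈ -133.03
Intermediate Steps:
Function('N')(s, C) = Add(1, C)
X = 8
Function('H')(l) = Mul(Add(1, l), Add(l, Pow(l, 2))) (Function('H')(l) = Mul(Add(1, l), Add(l, Mul(l, l))) = Mul(Add(1, l), Add(l, Pow(l, 2))))
Mul(Add(359, Function('H')(20)), Pow(Add(-70, Pow(Add(X, -7), 2)), -1)) = Mul(Add(359, Mul(20, Pow(Add(1, 20), 2))), Pow(Add(-70, Pow(Add(8, -7), 2)), -1)) = Mul(Add(359, Mul(20, Pow(21, 2))), Pow(Add(-70, Pow(1, 2)), -1)) = Mul(Add(359, Mul(20, 441)), Pow(Add(-70, 1), -1)) = Mul(Add(359, 8820), Pow(-69, -1)) = Mul(9179, Rational(-1, 69)) = Rational(-9179, 69)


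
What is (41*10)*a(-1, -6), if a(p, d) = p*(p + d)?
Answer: 2870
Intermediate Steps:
a(p, d) = p*(d + p)
(41*10)*a(-1, -6) = (41*10)*(-(-6 - 1)) = 410*(-1*(-7)) = 410*7 = 2870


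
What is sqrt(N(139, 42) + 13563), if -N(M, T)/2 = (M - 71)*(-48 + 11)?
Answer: sqrt(18595) ≈ 136.36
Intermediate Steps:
N(M, T) = -5254 + 74*M (N(M, T) = -2*(M - 71)*(-48 + 11) = -2*(-71 + M)*(-37) = -2*(2627 - 37*M) = -5254 + 74*M)
sqrt(N(139, 42) + 13563) = sqrt((-5254 + 74*139) + 13563) = sqrt((-5254 + 10286) + 13563) = sqrt(5032 + 13563) = sqrt(18595)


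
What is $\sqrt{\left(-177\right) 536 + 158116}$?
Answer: $2 \sqrt{15811} \approx 251.48$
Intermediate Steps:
$\sqrt{\left(-177\right) 536 + 158116} = \sqrt{-94872 + 158116} = \sqrt{63244} = 2 \sqrt{15811}$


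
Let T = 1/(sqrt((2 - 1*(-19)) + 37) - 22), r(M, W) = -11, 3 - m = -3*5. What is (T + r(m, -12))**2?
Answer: (4708 + sqrt(58))**2/181476 ≈ 122.53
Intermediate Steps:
m = 18 (m = 3 - (-3)*5 = 3 - 1*(-15) = 3 + 15 = 18)
T = 1/(-22 + sqrt(58)) (T = 1/(sqrt((2 + 19) + 37) - 22) = 1/(sqrt(21 + 37) - 22) = 1/(sqrt(58) - 22) = 1/(-22 + sqrt(58)) ≈ -0.069521)
(T + r(m, -12))**2 = ((-11/213 - sqrt(58)/426) - 11)**2 = (-2354/213 - sqrt(58)/426)**2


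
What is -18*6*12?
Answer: -1296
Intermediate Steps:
-18*6*12 = -108*12 = -1296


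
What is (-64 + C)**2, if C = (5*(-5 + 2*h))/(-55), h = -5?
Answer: 474721/121 ≈ 3923.3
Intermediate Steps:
C = 15/11 (C = (5*(-5 + 2*(-5)))/(-55) = (5*(-5 - 10))*(-1/55) = (5*(-15))*(-1/55) = -75*(-1/55) = 15/11 ≈ 1.3636)
(-64 + C)**2 = (-64 + 15/11)**2 = (-689/11)**2 = 474721/121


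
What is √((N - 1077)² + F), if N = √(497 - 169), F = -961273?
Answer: 2*√(49746 - 1077*√82) ≈ 399.97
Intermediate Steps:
N = 2*√82 (N = √328 = 2*√82 ≈ 18.111)
√((N - 1077)² + F) = √((2*√82 - 1077)² - 961273) = √((-1077 + 2*√82)² - 961273) = √(-961273 + (-1077 + 2*√82)²)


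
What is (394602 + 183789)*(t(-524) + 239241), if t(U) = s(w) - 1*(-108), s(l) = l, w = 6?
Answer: 138440777805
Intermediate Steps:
t(U) = 114 (t(U) = 6 - 1*(-108) = 6 + 108 = 114)
(394602 + 183789)*(t(-524) + 239241) = (394602 + 183789)*(114 + 239241) = 578391*239355 = 138440777805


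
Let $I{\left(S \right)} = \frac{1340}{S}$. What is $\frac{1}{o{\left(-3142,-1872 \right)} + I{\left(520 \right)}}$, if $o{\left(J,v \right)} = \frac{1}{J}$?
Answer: $\frac{20423}{52622} \approx 0.38811$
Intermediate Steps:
$\frac{1}{o{\left(-3142,-1872 \right)} + I{\left(520 \right)}} = \frac{1}{\frac{1}{-3142} + \frac{1340}{520}} = \frac{1}{- \frac{1}{3142} + 1340 \cdot \frac{1}{520}} = \frac{1}{- \frac{1}{3142} + \frac{67}{26}} = \frac{1}{\frac{52622}{20423}} = \frac{20423}{52622}$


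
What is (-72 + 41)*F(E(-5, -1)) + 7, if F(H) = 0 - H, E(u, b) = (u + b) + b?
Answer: -210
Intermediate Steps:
E(u, b) = u + 2*b (E(u, b) = (b + u) + b = u + 2*b)
F(H) = -H
(-72 + 41)*F(E(-5, -1)) + 7 = (-72 + 41)*(-(-5 + 2*(-1))) + 7 = -(-31)*(-5 - 2) + 7 = -(-31)*(-7) + 7 = -31*7 + 7 = -217 + 7 = -210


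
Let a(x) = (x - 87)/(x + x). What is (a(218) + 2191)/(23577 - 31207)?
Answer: -955407/3326680 ≈ -0.28720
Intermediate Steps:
a(x) = (-87 + x)/(2*x) (a(x) = (-87 + x)/((2*x)) = (-87 + x)*(1/(2*x)) = (-87 + x)/(2*x))
(a(218) + 2191)/(23577 - 31207) = ((1/2)*(-87 + 218)/218 + 2191)/(23577 - 31207) = ((1/2)*(1/218)*131 + 2191)/(-7630) = (131/436 + 2191)*(-1/7630) = (955407/436)*(-1/7630) = -955407/3326680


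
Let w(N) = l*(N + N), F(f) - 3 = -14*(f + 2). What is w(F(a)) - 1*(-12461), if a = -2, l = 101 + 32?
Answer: 13259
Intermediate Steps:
l = 133
F(f) = -25 - 14*f (F(f) = 3 - 14*(f + 2) = 3 - 14*(2 + f) = 3 + (-28 - 14*f) = -25 - 14*f)
w(N) = 266*N (w(N) = 133*(N + N) = 133*(2*N) = 266*N)
w(F(a)) - 1*(-12461) = 266*(-25 - 14*(-2)) - 1*(-12461) = 266*(-25 + 28) + 12461 = 266*3 + 12461 = 798 + 12461 = 13259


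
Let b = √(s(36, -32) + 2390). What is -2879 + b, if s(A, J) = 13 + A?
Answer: -2879 + 3*√271 ≈ -2829.6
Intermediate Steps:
b = 3*√271 (b = √((13 + 36) + 2390) = √(49 + 2390) = √2439 = 3*√271 ≈ 49.386)
-2879 + b = -2879 + 3*√271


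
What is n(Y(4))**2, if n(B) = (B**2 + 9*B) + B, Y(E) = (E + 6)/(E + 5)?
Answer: 1000000/6561 ≈ 152.42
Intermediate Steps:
Y(E) = (6 + E)/(5 + E)
n(B) = B**2 + 10*B
n(Y(4))**2 = (((6 + 4)/(5 + 4))*(10 + (6 + 4)/(5 + 4)))**2 = ((10/9)*(10 + 10/9))**2 = (((1/9)*10)*(10 + (1/9)*10))**2 = (10*(10 + 10/9)/9)**2 = ((10/9)*(100/9))**2 = (1000/81)**2 = 1000000/6561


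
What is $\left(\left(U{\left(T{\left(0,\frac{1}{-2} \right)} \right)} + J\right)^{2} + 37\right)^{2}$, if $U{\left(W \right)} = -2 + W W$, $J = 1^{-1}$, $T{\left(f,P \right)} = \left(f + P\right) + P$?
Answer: $1369$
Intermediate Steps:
$T{\left(f,P \right)} = f + 2 P$ ($T{\left(f,P \right)} = \left(P + f\right) + P = f + 2 P$)
$J = 1$
$U{\left(W \right)} = -2 + W^{2}$
$\left(\left(U{\left(T{\left(0,\frac{1}{-2} \right)} \right)} + J\right)^{2} + 37\right)^{2} = \left(\left(\left(-2 + \left(0 + \frac{2}{-2}\right)^{2}\right) + 1\right)^{2} + 37\right)^{2} = \left(\left(\left(-2 + \left(0 + 2 \left(- \frac{1}{2}\right)\right)^{2}\right) + 1\right)^{2} + 37\right)^{2} = \left(\left(\left(-2 + \left(0 - 1\right)^{2}\right) + 1\right)^{2} + 37\right)^{2} = \left(\left(\left(-2 + \left(-1\right)^{2}\right) + 1\right)^{2} + 37\right)^{2} = \left(\left(\left(-2 + 1\right) + 1\right)^{2} + 37\right)^{2} = \left(\left(-1 + 1\right)^{2} + 37\right)^{2} = \left(0^{2} + 37\right)^{2} = \left(0 + 37\right)^{2} = 37^{2} = 1369$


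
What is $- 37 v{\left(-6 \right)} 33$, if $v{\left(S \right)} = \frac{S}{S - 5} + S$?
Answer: $6660$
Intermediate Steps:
$v{\left(S \right)} = S + \frac{S}{-5 + S}$ ($v{\left(S \right)} = \frac{S}{-5 + S} + S = S + \frac{S}{-5 + S}$)
$- 37 v{\left(-6 \right)} 33 = - 37 \left(- \frac{6 \left(-4 - 6\right)}{-5 - 6}\right) 33 = - 37 \left(\left(-6\right) \frac{1}{-11} \left(-10\right)\right) 33 = - 37 \left(\left(-6\right) \left(- \frac{1}{11}\right) \left(-10\right)\right) 33 = \left(-37\right) \left(- \frac{60}{11}\right) 33 = \frac{2220}{11} \cdot 33 = 6660$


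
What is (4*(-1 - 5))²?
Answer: 576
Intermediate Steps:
(4*(-1 - 5))² = (4*(-6))² = (-24)² = 576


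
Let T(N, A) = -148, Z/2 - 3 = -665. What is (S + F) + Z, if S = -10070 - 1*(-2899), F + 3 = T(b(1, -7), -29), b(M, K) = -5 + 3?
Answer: -8646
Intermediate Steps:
Z = -1324 (Z = 6 + 2*(-665) = 6 - 1330 = -1324)
b(M, K) = -2
F = -151 (F = -3 - 148 = -151)
S = -7171 (S = -10070 + 2899 = -7171)
(S + F) + Z = (-7171 - 151) - 1324 = -7322 - 1324 = -8646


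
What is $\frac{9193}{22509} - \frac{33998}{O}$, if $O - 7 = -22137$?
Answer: $\frac{484351036}{249062085} \approx 1.9447$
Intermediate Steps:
$O = -22130$ ($O = 7 - 22137 = -22130$)
$\frac{9193}{22509} - \frac{33998}{O} = \frac{9193}{22509} - \frac{33998}{-22130} = 9193 \cdot \frac{1}{22509} - - \frac{16999}{11065} = \frac{9193}{22509} + \frac{16999}{11065} = \frac{484351036}{249062085}$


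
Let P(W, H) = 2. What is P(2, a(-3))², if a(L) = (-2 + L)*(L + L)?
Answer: 4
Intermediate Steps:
a(L) = 2*L*(-2 + L) (a(L) = (-2 + L)*(2*L) = 2*L*(-2 + L))
P(2, a(-3))² = 2² = 4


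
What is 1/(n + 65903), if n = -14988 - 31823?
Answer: 1/19092 ≈ 5.2378e-5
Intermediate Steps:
n = -46811
1/(n + 65903) = 1/(-46811 + 65903) = 1/19092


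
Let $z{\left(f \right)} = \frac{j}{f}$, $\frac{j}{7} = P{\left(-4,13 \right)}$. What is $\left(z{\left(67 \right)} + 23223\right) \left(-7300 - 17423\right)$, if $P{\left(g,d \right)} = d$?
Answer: $-574175808$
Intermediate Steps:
$j = 91$ ($j = 7 \cdot 13 = 91$)
$z{\left(f \right)} = \frac{91}{f}$
$\left(z{\left(67 \right)} + 23223\right) \left(-7300 - 17423\right) = \left(\frac{91}{67} + 23223\right) \left(-7300 - 17423\right) = \left(91 \cdot \frac{1}{67} + 23223\right) \left(-24723\right) = \left(\frac{91}{67} + 23223\right) \left(-24723\right) = \frac{1556032}{67} \left(-24723\right) = -574175808$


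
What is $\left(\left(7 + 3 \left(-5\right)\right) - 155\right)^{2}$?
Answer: $26569$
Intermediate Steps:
$\left(\left(7 + 3 \left(-5\right)\right) - 155\right)^{2} = \left(\left(7 - 15\right) - 155\right)^{2} = \left(-8 - 155\right)^{2} = \left(-163\right)^{2} = 26569$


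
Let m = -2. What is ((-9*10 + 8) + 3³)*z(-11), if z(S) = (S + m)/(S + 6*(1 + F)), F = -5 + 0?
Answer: -143/7 ≈ -20.429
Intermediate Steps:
F = -5
z(S) = (-2 + S)/(-24 + S) (z(S) = (S - 2)/(S + 6*(1 - 5)) = (-2 + S)/(S + 6*(-4)) = (-2 + S)/(S - 24) = (-2 + S)/(-24 + S))
((-9*10 + 8) + 3³)*z(-11) = ((-9*10 + 8) + 3³)*((-2 - 11)/(-24 - 11)) = ((-90 + 8) + 27)*(-13/(-35)) = (-82 + 27)*(-1/35*(-13)) = -55*13/35 = -143/7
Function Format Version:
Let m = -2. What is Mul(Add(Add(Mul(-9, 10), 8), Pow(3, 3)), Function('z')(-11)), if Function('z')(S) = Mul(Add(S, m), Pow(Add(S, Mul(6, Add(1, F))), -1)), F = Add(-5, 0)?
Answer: Rational(-143, 7) ≈ -20.429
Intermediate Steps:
F = -5
Function('z')(S) = Mul(Pow(Add(-24, S), -1), Add(-2, S)) (Function('z')(S) = Mul(Add(S, -2), Pow(Add(S, Mul(6, Add(1, -5))), -1)) = Mul(Add(-2, S), Pow(Add(S, Mul(6, -4)), -1)) = Mul(Add(-2, S), Pow(Add(S, -24), -1)) = Mul(Add(-2, S), Pow(Add(-24, S), -1)) = Mul(Pow(Add(-24, S), -1), Add(-2, S)))
Mul(Add(Add(Mul(-9, 10), 8), Pow(3, 3)), Function('z')(-11)) = Mul(Add(Add(Mul(-9, 10), 8), Pow(3, 3)), Mul(Pow(Add(-24, -11), -1), Add(-2, -11))) = Mul(Add(Add(-90, 8), 27), Mul(Pow(-35, -1), -13)) = Mul(Add(-82, 27), Mul(Rational(-1, 35), -13)) = Mul(-55, Rational(13, 35)) = Rational(-143, 7)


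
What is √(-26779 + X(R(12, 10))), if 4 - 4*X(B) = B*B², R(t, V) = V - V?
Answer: I*√26778 ≈ 163.64*I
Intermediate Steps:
R(t, V) = 0
X(B) = 1 - B³/4 (X(B) = 1 - B*B²/4 = 1 - B³/4)
√(-26779 + X(R(12, 10))) = √(-26779 + (1 - ¼*0³)) = √(-26779 + (1 - ¼*0)) = √(-26779 + (1 + 0)) = √(-26779 + 1) = √(-26778) = I*√26778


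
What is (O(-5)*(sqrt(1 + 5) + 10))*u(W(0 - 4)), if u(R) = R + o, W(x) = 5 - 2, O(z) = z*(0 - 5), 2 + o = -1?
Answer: 0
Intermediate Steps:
o = -3 (o = -2 - 1 = -3)
O(z) = -5*z (O(z) = z*(-5) = -5*z)
W(x) = 3
u(R) = -3 + R (u(R) = R - 3 = -3 + R)
(O(-5)*(sqrt(1 + 5) + 10))*u(W(0 - 4)) = ((-5*(-5))*(sqrt(1 + 5) + 10))*(-3 + 3) = (25*(sqrt(6) + 10))*0 = (25*(10 + sqrt(6)))*0 = (250 + 25*sqrt(6))*0 = 0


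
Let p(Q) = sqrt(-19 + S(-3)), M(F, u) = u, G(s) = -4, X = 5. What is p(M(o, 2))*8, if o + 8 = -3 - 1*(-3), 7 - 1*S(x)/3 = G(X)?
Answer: 8*sqrt(14) ≈ 29.933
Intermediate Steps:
S(x) = 33 (S(x) = 21 - 3*(-4) = 21 + 12 = 33)
o = -8 (o = -8 + (-3 - 1*(-3)) = -8 + (-3 + 3) = -8 + 0 = -8)
p(Q) = sqrt(14) (p(Q) = sqrt(-19 + 33) = sqrt(14))
p(M(o, 2))*8 = sqrt(14)*8 = 8*sqrt(14)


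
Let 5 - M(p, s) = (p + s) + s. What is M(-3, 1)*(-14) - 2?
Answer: -86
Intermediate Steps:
M(p, s) = 5 - p - 2*s (M(p, s) = 5 - ((p + s) + s) = 5 - (p + 2*s) = 5 + (-p - 2*s) = 5 - p - 2*s)
M(-3, 1)*(-14) - 2 = (5 - 1*(-3) - 2*1)*(-14) - 2 = (5 + 3 - 2)*(-14) - 2 = 6*(-14) - 2 = -84 - 2 = -86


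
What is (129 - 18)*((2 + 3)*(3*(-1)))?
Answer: -1665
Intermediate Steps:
(129 - 18)*((2 + 3)*(3*(-1))) = 111*(5*(-3)) = 111*(-15) = -1665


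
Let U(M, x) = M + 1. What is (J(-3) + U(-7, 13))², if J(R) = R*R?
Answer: 9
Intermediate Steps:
J(R) = R²
U(M, x) = 1 + M
(J(-3) + U(-7, 13))² = ((-3)² + (1 - 7))² = (9 - 6)² = 3² = 9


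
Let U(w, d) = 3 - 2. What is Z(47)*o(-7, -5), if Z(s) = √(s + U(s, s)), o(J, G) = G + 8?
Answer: 12*√3 ≈ 20.785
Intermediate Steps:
o(J, G) = 8 + G
U(w, d) = 1
Z(s) = √(1 + s) (Z(s) = √(s + 1) = √(1 + s))
Z(47)*o(-7, -5) = √(1 + 47)*(8 - 5) = √48*3 = (4*√3)*3 = 12*√3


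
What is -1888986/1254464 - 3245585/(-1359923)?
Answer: 751297016681/852987223136 ≈ 0.88078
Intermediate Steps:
-1888986/1254464 - 3245585/(-1359923) = -1888986*1/1254464 - 3245585*(-1/1359923) = -944493/627232 + 3245585/1359923 = 751297016681/852987223136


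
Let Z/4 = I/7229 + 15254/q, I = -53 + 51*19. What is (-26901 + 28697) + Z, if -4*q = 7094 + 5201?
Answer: 157910187004/88880555 ≈ 1776.7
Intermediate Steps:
q = -12295/4 (q = -(7094 + 5201)/4 = -¼*12295 = -12295/4 ≈ -3073.8)
I = 916 (I = -53 + 969 = 916)
Z = -1719289776/88880555 (Z = 4*(916/7229 + 15254/(-12295/4)) = 4*(916*(1/7229) + 15254*(-4/12295)) = 4*(916/7229 - 61016/12295) = 4*(-429822444/88880555) = -1719289776/88880555 ≈ -19.344)
(-26901 + 28697) + Z = (-26901 + 28697) - 1719289776/88880555 = 1796 - 1719289776/88880555 = 157910187004/88880555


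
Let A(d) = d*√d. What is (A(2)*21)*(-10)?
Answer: -420*√2 ≈ -593.97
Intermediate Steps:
A(d) = d^(3/2)
(A(2)*21)*(-10) = (2^(3/2)*21)*(-10) = ((2*√2)*21)*(-10) = (42*√2)*(-10) = -420*√2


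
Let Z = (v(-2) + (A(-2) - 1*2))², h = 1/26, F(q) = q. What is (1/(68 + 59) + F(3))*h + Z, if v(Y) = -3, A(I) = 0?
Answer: 41466/1651 ≈ 25.116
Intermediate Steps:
h = 1/26 ≈ 0.038462
Z = 25 (Z = (-3 + (0 - 1*2))² = (-3 + (0 - 2))² = (-3 - 2)² = (-5)² = 25)
(1/(68 + 59) + F(3))*h + Z = (1/(68 + 59) + 3)*(1/26) + 25 = (1/127 + 3)*(1/26) + 25 = (382/127)*(1/26) + 25 = 191/1651 + 25 = 41466/1651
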